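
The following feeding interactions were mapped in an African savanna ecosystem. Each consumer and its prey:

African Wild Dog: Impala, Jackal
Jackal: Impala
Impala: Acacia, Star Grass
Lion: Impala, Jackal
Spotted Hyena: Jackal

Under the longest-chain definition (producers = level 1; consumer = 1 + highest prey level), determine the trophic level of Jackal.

Acacia is a producer → level 1.
Impala eats Acacia (level 1); other prey at levels: Star Grass 1 → level 2.
Jackal eats Impala → level 3.

Trophic level 3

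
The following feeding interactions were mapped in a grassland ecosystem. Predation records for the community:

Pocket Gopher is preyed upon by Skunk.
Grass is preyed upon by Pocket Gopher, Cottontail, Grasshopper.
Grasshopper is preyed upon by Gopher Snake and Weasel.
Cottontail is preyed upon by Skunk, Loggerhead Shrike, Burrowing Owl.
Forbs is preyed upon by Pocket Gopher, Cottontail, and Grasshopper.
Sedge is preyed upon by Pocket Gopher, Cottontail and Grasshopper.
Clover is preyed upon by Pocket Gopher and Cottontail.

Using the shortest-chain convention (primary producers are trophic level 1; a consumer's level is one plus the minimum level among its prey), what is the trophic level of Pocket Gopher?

Forbs is a producer → level 1.
Pocket Gopher eats Forbs → level 2.

Trophic level 2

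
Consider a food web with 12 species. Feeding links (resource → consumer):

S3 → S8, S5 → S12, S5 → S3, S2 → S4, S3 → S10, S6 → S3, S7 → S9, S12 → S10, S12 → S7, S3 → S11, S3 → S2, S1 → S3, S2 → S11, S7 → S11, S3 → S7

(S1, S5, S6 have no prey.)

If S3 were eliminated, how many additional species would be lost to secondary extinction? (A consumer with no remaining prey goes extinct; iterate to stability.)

3

Remove S3.
Round 1: S8 (all prey gone), S2 (all prey gone) → extinct.
Round 2: S4 (all prey gone) → extinct.
No further losses. Total secondary extinctions: 3.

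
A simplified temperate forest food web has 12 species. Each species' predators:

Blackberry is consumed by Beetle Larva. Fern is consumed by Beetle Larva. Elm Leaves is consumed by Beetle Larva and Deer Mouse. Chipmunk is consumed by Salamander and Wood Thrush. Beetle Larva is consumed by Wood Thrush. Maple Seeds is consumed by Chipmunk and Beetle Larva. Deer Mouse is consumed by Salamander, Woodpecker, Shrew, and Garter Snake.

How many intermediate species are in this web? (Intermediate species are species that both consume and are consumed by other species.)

Intermediate species (has both prey and predators): Beetle Larva, Chipmunk, Deer Mouse.
Count: 3.

3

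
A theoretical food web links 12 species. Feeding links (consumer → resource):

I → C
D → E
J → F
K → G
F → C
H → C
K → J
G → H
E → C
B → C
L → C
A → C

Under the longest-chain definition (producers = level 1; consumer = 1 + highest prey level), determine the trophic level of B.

Trophic level 2

C is a producer → level 1.
B eats C → level 2.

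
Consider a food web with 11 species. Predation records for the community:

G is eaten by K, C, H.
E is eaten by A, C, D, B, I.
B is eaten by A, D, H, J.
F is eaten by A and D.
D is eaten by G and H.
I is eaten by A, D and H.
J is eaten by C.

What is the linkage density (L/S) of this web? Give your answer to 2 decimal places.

There are L = 20 links among S = 11 species.
L/S = 20/11 = 1.8182 ≈ 1.82.

L/S = 1.82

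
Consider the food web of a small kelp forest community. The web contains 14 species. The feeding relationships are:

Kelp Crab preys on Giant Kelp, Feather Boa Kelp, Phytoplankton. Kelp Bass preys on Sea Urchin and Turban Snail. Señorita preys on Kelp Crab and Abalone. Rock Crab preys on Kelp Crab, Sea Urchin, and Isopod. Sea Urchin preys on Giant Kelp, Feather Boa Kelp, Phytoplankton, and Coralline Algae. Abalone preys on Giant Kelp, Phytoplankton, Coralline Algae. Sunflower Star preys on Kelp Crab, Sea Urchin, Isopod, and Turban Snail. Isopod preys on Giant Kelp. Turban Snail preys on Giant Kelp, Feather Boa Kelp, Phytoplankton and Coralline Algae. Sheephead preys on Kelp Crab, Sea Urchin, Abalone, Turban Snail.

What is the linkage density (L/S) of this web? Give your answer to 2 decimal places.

L/S = 2.14

There are L = 30 links among S = 14 species.
L/S = 30/14 = 2.1429 ≈ 2.14.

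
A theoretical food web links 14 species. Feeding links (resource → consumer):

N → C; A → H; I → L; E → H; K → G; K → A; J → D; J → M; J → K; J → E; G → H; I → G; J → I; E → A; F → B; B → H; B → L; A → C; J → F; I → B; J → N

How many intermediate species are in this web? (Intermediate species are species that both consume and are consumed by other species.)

8

Intermediate species (has both prey and predators): E, K, F, N, I, G, B, A.
Count: 8.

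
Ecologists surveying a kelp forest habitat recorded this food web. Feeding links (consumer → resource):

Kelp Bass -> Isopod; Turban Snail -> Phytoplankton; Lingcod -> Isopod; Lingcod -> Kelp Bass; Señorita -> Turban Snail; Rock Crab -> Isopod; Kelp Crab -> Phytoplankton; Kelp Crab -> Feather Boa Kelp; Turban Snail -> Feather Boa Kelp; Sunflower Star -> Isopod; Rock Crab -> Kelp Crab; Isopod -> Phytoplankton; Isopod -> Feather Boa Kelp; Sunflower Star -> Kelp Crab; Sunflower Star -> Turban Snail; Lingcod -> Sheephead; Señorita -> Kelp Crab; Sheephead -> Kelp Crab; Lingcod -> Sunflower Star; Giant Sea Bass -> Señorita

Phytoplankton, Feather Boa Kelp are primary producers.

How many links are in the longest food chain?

One longest chain: Phytoplankton → Kelp Crab → Señorita → Giant Sea Bass.
It has 4 species and 3 links.

3 links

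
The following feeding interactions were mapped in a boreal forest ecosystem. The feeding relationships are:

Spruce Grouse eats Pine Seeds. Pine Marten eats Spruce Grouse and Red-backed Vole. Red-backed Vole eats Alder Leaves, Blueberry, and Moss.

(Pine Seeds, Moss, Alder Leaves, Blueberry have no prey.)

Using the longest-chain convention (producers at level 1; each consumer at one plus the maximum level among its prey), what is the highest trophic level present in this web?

Producers (level 1): Pine Seeds, Moss, Alder Leaves, Blueberry.
Moss → Red-backed Vole → Pine Marten gives Pine Marten level 3.
No species has a prey at level 3, so no species reaches level 4.

3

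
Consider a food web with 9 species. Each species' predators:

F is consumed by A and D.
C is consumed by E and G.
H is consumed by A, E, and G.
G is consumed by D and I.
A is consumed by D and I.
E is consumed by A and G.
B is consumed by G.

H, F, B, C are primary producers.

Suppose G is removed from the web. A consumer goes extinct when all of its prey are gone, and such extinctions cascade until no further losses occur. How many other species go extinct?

0

Remove G.
Every predator of it retains at least one other prey: I still has A; D still has F, A.
No consumer loses all prey, so no secondary extinctions occur.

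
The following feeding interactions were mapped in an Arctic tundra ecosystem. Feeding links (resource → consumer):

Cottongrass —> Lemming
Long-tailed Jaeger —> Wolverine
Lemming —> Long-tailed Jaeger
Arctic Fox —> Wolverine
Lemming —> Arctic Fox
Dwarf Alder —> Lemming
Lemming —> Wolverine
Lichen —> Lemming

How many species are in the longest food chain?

One longest chain: Dwarf Alder → Lemming → Arctic Fox → Wolverine.
It has 4 species and 3 links.

4 species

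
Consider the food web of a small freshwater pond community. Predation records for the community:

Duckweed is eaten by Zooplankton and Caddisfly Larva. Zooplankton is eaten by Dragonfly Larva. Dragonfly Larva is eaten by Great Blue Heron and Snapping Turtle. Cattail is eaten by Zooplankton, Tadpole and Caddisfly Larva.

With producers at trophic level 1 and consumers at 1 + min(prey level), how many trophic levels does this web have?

4

Producers (level 1): Duckweed, Cattail.
Following each consumer down to its lowest-level prey: Duckweed → Zooplankton → Dragonfly Larva → Great Blue Heron (levels 1 through 4).
All prey of Great Blue Heron (Dragonfly Larva 3) are at level 3 or above, so Great Blue Heron is at level 1 + 3 = 4.
Every consumer has at least one prey at level 3 or below, so none exceeds level 4.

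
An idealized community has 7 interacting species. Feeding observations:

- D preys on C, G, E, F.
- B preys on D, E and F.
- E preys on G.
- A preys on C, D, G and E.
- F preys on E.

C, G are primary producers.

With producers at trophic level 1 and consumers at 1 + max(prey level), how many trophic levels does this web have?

5

Producers (level 1): C, G.
G → E → F → D → B gives B level 5.
No species has a prey at level 5, so no species reaches level 6.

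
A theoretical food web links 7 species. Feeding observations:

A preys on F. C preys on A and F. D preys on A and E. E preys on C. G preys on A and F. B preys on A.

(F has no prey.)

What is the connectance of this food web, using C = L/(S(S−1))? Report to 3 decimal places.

The web has S = 7 species and L = 9 feeding links.
C = L / (S(S−1)) = 9 / 42 = 0.2143 ≈ 0.214.

C = 0.214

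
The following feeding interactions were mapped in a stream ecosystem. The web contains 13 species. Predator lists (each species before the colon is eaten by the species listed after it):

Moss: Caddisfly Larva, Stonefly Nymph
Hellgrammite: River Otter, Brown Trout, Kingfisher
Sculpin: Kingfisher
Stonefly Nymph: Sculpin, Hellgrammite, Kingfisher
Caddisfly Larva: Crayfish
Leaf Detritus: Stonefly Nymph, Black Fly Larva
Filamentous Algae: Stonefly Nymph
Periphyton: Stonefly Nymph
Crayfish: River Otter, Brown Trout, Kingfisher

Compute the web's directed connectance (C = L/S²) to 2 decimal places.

The web has S = 13 species and L = 17 feeding links.
C = L / S² = 17 / 169 = 0.1006 ≈ 0.10.

C = 0.10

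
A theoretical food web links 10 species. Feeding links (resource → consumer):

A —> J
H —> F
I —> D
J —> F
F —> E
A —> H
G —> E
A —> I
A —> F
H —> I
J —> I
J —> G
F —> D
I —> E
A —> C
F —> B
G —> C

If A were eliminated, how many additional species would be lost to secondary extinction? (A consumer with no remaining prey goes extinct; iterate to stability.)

Remove A.
Round 1: H (all prey gone), J (all prey gone) → extinct.
Round 2: I (all prey gone), F (all prey gone), G (all prey gone) → extinct.
Round 3: E (all prey gone), C (all prey gone), D (all prey gone), B (all prey gone) → extinct.
No further losses. Total secondary extinctions: 9.

9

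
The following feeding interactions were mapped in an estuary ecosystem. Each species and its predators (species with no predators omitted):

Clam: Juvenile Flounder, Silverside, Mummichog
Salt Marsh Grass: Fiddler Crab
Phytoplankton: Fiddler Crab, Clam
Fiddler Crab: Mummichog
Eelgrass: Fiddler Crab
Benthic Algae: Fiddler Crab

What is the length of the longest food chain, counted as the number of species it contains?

One longest chain: Phytoplankton → Clam → Juvenile Flounder.
It has 3 species and 2 links.

3 species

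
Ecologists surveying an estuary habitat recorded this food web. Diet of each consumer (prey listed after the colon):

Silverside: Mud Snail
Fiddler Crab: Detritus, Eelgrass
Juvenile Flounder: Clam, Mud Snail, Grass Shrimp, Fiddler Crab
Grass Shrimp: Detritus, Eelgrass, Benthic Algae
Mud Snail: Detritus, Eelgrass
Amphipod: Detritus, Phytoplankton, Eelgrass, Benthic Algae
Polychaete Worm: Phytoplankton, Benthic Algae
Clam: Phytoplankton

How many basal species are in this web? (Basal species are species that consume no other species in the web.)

4

Basal species (no prey listed): Detritus, Phytoplankton, Eelgrass, Benthic Algae.
Count: 4.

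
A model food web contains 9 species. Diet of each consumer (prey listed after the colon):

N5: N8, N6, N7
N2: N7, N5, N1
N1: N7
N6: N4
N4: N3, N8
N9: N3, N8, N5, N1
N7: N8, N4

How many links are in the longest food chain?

4 links

One longest chain: N3 → N4 → N6 → N5 → N9.
It has 5 species and 4 links.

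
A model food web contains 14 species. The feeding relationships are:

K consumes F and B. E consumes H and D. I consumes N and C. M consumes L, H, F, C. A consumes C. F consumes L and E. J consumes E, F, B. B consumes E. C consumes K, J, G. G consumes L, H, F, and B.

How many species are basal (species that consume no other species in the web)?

Basal species (no prey listed): N, D, L, H.
Count: 4.

4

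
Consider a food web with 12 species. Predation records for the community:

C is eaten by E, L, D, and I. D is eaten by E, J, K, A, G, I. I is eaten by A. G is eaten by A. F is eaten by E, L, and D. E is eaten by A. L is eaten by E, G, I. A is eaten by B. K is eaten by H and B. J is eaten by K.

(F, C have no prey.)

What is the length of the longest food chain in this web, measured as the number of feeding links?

One longest chain: F → D → J → K → H.
It has 5 species and 4 links.

4 links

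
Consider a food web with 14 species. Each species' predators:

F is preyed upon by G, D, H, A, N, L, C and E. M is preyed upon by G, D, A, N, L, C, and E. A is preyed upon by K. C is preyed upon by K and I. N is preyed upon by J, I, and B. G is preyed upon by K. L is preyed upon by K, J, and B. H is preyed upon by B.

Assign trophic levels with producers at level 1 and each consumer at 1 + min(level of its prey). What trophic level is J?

F is a producer → level 1.
N eats F → level 2.
J eats N → level 3.
No prey of J is below level 2, so 3 is the minimum.

Trophic level 3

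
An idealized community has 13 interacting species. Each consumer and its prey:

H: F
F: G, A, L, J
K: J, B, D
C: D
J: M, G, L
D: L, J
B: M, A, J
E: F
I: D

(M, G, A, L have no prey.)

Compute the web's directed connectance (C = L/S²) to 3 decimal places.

The web has S = 13 species and L = 19 feeding links.
C = L / S² = 19 / 169 = 0.1124 ≈ 0.112.

C = 0.112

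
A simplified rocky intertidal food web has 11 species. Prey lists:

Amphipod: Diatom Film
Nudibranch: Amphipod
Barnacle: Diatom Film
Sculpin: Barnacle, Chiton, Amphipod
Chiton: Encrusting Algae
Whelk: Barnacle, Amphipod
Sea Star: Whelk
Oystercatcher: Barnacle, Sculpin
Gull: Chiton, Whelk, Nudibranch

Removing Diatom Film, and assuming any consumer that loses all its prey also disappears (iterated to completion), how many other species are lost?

Remove Diatom Film.
Round 1: Barnacle (all prey gone), Amphipod (all prey gone) → extinct.
Round 2: Whelk (all prey gone), Nudibranch (all prey gone) → extinct.
Round 3: Sea Star (all prey gone) → extinct.
No further losses. Total secondary extinctions: 5.

5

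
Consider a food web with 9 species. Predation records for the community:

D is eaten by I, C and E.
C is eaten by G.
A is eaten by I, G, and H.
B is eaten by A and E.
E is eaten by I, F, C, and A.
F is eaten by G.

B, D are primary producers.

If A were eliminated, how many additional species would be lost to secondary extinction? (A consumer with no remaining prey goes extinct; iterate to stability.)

1

Remove A.
Round 1: H (all prey gone) → extinct.
No further losses. Total secondary extinctions: 1.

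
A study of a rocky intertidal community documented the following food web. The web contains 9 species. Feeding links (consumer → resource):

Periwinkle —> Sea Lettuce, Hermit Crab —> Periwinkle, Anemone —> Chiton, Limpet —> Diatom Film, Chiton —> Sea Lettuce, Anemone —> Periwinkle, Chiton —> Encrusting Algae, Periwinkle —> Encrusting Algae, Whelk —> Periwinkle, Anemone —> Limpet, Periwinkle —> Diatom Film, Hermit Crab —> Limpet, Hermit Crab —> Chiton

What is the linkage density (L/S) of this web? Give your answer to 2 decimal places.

L/S = 1.44

There are L = 13 links among S = 9 species.
L/S = 13/9 = 1.4444 ≈ 1.44.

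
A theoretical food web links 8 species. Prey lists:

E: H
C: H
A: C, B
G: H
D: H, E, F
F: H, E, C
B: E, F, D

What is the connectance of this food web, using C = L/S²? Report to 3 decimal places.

The web has S = 8 species and L = 14 feeding links.
C = L / S² = 14 / 64 = 0.2188 ≈ 0.219.

C = 0.219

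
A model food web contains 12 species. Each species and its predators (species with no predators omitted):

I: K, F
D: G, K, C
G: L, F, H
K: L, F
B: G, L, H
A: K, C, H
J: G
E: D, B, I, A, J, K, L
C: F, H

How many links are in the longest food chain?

One longest chain: E → D → G → L.
It has 4 species and 3 links.

3 links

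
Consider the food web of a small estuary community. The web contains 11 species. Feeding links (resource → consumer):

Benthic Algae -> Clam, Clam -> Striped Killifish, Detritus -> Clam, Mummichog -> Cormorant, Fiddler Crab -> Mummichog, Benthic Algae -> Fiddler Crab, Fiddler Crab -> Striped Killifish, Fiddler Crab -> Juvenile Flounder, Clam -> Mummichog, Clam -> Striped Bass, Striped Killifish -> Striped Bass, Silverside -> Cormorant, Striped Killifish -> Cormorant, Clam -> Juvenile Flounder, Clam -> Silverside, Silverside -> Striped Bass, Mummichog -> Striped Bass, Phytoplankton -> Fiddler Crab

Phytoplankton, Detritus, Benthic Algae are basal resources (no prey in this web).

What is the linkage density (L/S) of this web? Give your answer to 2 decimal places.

There are L = 18 links among S = 11 species.
L/S = 18/11 = 1.6364 ≈ 1.64.

L/S = 1.64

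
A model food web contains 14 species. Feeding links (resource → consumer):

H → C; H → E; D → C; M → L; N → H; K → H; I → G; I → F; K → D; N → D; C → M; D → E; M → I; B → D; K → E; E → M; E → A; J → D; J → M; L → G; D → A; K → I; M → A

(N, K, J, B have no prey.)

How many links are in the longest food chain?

One longest chain: N → D → C → M → I → G.
It has 6 species and 5 links.

5 links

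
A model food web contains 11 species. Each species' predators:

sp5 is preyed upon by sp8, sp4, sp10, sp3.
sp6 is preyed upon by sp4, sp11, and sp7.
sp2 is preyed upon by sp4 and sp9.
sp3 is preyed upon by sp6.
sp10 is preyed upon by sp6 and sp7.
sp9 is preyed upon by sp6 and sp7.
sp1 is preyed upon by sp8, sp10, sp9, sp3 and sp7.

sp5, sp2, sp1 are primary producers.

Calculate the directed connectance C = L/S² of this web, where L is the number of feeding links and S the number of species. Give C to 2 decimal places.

C = 0.16

The web has S = 11 species and L = 19 feeding links.
C = L / S² = 19 / 121 = 0.1570 ≈ 0.16.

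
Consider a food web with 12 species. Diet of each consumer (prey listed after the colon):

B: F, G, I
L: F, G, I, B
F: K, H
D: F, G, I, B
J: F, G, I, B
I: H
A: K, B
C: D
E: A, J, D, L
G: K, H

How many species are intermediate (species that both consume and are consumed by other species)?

Intermediate species (has both prey and predators): F, G, I, B, A, J, D, L.
Count: 8.

8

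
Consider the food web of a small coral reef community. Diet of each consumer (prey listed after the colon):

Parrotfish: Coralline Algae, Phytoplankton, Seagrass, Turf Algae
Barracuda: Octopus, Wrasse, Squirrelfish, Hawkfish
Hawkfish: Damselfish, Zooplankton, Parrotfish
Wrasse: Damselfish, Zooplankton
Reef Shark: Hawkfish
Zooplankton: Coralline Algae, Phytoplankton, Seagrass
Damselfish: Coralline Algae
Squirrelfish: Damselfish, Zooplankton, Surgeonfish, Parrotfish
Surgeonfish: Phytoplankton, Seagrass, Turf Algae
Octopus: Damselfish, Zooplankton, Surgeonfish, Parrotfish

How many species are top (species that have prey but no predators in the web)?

2

Top species (has prey, but nothing eats it): Reef Shark, Barracuda.
Count: 2.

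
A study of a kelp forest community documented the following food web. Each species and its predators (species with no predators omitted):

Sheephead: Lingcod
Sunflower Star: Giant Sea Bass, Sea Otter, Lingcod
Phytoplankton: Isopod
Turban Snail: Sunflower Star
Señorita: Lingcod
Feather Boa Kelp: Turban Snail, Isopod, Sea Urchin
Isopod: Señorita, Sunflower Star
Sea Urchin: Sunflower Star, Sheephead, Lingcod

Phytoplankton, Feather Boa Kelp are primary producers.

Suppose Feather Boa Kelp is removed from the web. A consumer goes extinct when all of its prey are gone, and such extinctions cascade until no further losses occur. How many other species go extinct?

Remove Feather Boa Kelp.
Round 1: Turban Snail (all prey gone), Sea Urchin (all prey gone) → extinct.
Round 2: Sheephead (all prey gone) → extinct.
No further losses. Total secondary extinctions: 3.

3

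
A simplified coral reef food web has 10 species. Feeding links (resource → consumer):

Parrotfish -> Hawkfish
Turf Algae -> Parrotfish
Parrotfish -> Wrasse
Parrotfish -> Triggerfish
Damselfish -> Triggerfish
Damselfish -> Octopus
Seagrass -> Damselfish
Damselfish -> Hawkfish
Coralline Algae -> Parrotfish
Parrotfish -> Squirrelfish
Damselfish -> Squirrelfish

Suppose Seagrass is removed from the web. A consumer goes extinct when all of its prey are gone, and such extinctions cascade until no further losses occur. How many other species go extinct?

2

Remove Seagrass.
Round 1: Damselfish (all prey gone) → extinct.
Round 2: Octopus (all prey gone) → extinct.
No further losses. Total secondary extinctions: 2.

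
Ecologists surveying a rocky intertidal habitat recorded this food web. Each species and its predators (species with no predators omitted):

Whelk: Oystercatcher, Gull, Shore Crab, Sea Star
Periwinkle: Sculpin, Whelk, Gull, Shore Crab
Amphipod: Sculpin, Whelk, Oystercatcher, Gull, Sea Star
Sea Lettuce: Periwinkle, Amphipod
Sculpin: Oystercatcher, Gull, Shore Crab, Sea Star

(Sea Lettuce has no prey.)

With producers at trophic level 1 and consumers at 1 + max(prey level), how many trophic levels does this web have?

4

Producers (level 1): Sea Lettuce.
Sea Lettuce → Periwinkle → Sculpin → Shore Crab gives Shore Crab level 4.
No species has a prey at level 4, so no species reaches level 5.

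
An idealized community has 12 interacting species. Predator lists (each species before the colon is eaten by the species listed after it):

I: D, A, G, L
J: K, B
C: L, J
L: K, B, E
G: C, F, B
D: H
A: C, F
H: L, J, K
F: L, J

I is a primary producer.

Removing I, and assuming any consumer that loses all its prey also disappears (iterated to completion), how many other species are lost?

Remove I.
Round 1: D (all prey gone), A (all prey gone), G (all prey gone) → extinct.
Round 2: C (all prey gone), F (all prey gone), H (all prey gone) → extinct.
Round 3: L (all prey gone), J (all prey gone) → extinct.
Round 4: K (all prey gone), B (all prey gone), E (all prey gone) → extinct.
No further losses. Total secondary extinctions: 11.

11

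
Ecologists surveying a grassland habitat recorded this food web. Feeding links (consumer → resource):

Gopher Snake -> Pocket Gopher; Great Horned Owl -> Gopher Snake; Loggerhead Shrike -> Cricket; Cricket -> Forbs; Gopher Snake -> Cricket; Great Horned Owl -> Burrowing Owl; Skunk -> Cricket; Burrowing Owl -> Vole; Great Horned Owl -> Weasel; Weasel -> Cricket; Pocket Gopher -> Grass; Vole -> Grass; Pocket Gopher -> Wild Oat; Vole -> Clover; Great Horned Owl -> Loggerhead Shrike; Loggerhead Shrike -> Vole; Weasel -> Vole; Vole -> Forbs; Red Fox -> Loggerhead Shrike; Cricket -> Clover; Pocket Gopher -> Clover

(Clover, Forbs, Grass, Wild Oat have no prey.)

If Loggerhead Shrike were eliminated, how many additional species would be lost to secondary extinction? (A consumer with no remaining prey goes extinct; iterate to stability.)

Remove Loggerhead Shrike.
Round 1: Red Fox (all prey gone) → extinct.
No further losses. Total secondary extinctions: 1.

1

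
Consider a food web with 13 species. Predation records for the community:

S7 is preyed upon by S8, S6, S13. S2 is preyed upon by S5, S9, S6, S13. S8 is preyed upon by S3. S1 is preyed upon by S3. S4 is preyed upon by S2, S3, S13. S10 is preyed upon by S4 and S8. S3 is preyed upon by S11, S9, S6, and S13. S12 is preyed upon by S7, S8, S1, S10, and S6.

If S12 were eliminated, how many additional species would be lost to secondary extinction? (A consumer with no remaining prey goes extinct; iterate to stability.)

Remove S12.
Round 1: S7 (all prey gone), S1 (all prey gone), S10 (all prey gone) → extinct.
Round 2: S8 (all prey gone), S4 (all prey gone) → extinct.
Round 3: S3 (all prey gone), S2 (all prey gone) → extinct.
Round 4: S6 (all prey gone), S11 (all prey gone), S9 (all prey gone), S5 (all prey gone), S13 (all prey gone) → extinct.
No further losses. Total secondary extinctions: 12.

12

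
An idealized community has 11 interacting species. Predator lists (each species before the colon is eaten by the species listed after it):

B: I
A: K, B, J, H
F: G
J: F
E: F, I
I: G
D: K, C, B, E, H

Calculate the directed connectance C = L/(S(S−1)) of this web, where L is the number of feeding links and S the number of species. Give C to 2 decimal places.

C = 0.14

The web has S = 11 species and L = 15 feeding links.
C = L / (S(S−1)) = 15 / 110 = 0.1364 ≈ 0.14.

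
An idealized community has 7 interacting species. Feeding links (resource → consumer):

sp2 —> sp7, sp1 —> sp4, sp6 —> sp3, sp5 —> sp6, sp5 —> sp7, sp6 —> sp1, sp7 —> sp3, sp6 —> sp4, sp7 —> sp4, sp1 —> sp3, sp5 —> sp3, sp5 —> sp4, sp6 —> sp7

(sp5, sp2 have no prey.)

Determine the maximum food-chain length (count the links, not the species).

One longest chain: sp5 → sp6 → sp1 → sp3.
It has 4 species and 3 links.

3 links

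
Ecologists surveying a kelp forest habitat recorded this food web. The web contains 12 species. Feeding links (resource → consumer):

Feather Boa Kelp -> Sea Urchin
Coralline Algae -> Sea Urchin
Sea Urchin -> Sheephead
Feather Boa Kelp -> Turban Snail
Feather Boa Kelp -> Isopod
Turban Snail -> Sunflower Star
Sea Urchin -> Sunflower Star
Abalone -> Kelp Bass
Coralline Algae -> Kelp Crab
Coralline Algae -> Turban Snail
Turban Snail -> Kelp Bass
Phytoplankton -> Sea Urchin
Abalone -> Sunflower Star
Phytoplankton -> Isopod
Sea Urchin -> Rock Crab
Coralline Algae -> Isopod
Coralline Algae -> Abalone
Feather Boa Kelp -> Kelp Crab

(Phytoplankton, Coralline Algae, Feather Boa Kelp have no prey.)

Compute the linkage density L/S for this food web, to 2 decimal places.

There are L = 18 links among S = 12 species.
L/S = 18/12 = 1.5000 ≈ 1.50.

L/S = 1.50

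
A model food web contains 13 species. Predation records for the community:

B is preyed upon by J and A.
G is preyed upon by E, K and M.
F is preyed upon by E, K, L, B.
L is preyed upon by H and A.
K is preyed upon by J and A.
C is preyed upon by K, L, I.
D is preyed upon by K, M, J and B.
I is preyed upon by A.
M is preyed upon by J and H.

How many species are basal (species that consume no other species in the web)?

Basal species (no prey listed): F, D, G, C.
Count: 4.

4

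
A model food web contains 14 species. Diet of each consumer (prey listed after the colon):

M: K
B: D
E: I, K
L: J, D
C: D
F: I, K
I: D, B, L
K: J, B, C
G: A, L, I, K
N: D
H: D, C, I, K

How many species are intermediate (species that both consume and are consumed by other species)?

Intermediate species (has both prey and predators): B, C, L, I, K.
Count: 5.

5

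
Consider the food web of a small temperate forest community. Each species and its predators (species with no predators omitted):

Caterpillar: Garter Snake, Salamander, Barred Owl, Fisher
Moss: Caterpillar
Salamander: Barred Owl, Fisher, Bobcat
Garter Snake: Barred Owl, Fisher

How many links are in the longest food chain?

One longest chain: Moss → Caterpillar → Garter Snake → Barred Owl.
It has 4 species and 3 links.

3 links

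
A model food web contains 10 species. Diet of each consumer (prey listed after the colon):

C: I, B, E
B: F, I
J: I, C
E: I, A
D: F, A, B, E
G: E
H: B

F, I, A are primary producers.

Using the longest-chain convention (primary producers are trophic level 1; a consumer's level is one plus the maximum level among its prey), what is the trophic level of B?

Trophic level 2

F is a producer → level 1.
B eats F (level 1); other prey at levels: I 1 → level 2.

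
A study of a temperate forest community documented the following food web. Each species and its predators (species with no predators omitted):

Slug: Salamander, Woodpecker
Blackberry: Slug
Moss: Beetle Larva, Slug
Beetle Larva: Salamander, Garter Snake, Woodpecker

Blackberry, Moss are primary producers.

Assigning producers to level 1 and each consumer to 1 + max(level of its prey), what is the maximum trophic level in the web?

Producers (level 1): Blackberry, Moss.
Moss → Beetle Larva → Salamander gives Salamander level 3.
No species has a prey at level 3, so no species reaches level 4.

3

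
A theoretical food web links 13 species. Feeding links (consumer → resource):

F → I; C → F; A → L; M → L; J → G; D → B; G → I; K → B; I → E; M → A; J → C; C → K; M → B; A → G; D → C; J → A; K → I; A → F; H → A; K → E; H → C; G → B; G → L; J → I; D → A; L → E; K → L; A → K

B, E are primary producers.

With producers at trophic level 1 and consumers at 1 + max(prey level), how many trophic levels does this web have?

5

Producers (level 1): B, E.
E → L → K → A → H gives H level 5.
No species has a prey at level 5, so no species reaches level 6.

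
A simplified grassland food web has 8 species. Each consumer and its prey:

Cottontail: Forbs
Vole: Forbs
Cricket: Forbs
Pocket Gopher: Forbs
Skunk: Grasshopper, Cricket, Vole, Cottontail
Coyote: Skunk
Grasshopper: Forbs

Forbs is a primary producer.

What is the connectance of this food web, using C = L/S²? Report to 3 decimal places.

C = 0.156

The web has S = 8 species and L = 10 feeding links.
C = L / S² = 10 / 64 = 0.1562 ≈ 0.156.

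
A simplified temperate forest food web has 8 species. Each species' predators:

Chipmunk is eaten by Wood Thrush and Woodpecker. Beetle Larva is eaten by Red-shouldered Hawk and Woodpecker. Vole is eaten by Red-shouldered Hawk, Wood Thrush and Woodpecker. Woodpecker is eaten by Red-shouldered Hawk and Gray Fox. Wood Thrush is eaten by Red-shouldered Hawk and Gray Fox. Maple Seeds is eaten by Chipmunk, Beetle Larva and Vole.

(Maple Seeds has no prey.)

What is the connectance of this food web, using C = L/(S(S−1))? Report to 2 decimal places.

The web has S = 8 species and L = 14 feeding links.
C = L / (S(S−1)) = 14 / 56 = 0.2500 ≈ 0.25.

C = 0.25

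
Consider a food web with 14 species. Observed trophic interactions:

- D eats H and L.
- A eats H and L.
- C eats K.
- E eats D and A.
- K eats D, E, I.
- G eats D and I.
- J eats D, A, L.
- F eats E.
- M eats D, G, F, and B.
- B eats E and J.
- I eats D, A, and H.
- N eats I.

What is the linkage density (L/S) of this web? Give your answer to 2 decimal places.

L/S = 1.86

There are L = 26 links among S = 14 species.
L/S = 26/14 = 1.8571 ≈ 1.86.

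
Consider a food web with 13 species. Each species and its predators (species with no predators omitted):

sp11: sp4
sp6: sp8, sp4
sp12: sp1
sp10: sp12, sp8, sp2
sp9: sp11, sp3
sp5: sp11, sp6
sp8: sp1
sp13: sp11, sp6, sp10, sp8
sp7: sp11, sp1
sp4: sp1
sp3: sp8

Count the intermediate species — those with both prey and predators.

7

Intermediate species (has both prey and predators): sp11, sp6, sp10, sp3, sp12, sp8, sp4.
Count: 7.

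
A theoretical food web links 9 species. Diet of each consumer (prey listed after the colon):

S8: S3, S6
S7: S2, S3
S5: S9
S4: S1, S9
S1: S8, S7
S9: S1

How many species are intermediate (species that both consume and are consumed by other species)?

Intermediate species (has both prey and predators): S8, S7, S1, S9.
Count: 4.

4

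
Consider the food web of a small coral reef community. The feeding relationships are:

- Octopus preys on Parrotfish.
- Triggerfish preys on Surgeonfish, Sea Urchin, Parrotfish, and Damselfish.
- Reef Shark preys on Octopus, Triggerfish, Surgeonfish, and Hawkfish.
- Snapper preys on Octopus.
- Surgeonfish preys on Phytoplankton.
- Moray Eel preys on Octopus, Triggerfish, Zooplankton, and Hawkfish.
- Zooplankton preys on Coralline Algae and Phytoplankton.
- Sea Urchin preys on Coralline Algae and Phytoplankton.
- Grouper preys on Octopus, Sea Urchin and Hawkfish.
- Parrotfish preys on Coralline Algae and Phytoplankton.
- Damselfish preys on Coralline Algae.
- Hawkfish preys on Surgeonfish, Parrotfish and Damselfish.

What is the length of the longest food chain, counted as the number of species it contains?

4 species

One longest chain: Phytoplankton → Parrotfish → Octopus → Snapper.
It has 4 species and 3 links.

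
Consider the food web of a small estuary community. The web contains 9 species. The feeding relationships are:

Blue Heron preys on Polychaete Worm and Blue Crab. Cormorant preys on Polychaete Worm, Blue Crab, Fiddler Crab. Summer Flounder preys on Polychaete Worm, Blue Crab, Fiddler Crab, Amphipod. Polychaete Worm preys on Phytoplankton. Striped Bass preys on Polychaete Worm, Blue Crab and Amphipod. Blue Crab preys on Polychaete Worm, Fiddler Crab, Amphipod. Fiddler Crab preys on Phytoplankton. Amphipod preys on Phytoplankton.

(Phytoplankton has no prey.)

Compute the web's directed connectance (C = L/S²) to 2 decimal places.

The web has S = 9 species and L = 18 feeding links.
C = L / S² = 18 / 81 = 0.2222 ≈ 0.22.

C = 0.22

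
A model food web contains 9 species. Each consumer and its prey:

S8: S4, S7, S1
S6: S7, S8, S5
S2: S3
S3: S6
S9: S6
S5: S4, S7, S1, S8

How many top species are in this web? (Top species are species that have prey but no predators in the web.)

Top species (has prey, but nothing eats it): S9, S2.
Count: 2.

2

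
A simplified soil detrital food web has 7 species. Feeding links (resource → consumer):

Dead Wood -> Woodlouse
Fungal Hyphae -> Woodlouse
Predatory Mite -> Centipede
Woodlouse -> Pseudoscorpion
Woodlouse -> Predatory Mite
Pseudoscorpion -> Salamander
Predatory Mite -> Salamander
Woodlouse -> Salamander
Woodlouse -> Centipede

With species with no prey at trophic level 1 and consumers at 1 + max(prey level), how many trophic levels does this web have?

4

Basal resources (level 1): Dead Wood, Fungal Hyphae.
Dead Wood → Woodlouse → Pseudoscorpion → Salamander gives Salamander level 4.
No species has a prey at level 4, so no species reaches level 5.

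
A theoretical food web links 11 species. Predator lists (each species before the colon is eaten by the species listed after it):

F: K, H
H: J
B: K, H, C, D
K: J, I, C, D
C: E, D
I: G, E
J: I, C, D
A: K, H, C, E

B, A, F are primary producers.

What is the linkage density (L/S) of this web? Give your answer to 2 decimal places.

L/S = 2.00

There are L = 22 links among S = 11 species.
L/S = 22/11 = 2.0000 ≈ 2.00.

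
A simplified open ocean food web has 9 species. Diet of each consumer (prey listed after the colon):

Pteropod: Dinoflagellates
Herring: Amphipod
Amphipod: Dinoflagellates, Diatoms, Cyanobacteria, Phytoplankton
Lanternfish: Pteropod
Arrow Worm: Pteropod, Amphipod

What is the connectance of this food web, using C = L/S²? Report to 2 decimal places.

C = 0.11

The web has S = 9 species and L = 9 feeding links.
C = L / S² = 9 / 81 = 0.1111 ≈ 0.11.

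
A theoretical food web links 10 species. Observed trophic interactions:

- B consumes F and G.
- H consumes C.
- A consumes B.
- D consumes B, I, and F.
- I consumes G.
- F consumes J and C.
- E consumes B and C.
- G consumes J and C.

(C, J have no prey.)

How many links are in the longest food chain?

One longest chain: C → G → I → D.
It has 4 species and 3 links.

3 links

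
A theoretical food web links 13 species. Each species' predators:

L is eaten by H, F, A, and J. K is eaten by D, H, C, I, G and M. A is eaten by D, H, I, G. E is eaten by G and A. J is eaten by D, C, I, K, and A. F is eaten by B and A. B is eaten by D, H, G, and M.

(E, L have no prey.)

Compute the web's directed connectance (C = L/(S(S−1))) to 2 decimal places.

The web has S = 13 species and L = 27 feeding links.
C = L / (S(S−1)) = 27 / 156 = 0.1731 ≈ 0.17.

C = 0.17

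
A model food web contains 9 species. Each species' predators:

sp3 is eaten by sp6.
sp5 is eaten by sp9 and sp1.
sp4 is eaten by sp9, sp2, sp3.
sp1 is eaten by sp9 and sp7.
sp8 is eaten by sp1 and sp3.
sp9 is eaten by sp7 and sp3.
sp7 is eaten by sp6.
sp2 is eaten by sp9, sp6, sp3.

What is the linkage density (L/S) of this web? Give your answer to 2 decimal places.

L/S = 1.78

There are L = 16 links among S = 9 species.
L/S = 16/9 = 1.7778 ≈ 1.78.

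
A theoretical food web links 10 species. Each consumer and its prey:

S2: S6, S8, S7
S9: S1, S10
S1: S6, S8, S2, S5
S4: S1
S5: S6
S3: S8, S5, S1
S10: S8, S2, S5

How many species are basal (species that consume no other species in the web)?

Basal species (no prey listed): S6, S8, S7.
Count: 3.

3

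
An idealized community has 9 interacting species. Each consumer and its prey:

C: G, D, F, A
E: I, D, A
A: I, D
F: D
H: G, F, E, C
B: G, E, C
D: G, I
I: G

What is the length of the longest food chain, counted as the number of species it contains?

One longest chain: G → I → D → A → E → H.
It has 6 species and 5 links.

6 species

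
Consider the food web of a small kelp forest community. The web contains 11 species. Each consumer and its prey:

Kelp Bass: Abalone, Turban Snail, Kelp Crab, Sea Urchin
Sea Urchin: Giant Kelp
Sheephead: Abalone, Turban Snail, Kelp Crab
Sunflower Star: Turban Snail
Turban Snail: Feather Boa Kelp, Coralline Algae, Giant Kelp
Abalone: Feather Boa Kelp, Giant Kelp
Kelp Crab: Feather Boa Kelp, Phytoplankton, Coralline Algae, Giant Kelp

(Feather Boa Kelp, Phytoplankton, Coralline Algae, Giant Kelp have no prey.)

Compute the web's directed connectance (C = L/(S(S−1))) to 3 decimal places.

The web has S = 11 species and L = 18 feeding links.
C = L / (S(S−1)) = 18 / 110 = 0.1636 ≈ 0.164.

C = 0.164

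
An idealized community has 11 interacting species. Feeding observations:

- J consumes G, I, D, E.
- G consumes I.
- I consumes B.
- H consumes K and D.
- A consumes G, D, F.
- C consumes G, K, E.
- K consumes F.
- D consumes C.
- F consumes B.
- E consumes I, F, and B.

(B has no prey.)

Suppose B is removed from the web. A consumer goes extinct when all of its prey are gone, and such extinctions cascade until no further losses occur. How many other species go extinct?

10

Remove B.
Round 1: F (all prey gone), I (all prey gone) → extinct.
Round 2: K (all prey gone), G (all prey gone), E (all prey gone) → extinct.
Round 3: C (all prey gone) → extinct.
Round 4: D (all prey gone) → extinct.
Round 5: H (all prey gone), J (all prey gone), A (all prey gone) → extinct.
No further losses. Total secondary extinctions: 10.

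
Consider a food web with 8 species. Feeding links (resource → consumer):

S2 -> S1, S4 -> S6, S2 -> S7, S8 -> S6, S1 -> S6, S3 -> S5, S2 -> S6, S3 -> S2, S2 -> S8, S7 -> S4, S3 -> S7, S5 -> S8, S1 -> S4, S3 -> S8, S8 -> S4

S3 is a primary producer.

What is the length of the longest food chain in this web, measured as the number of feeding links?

4 links

One longest chain: S3 → S2 → S7 → S4 → S6.
It has 5 species and 4 links.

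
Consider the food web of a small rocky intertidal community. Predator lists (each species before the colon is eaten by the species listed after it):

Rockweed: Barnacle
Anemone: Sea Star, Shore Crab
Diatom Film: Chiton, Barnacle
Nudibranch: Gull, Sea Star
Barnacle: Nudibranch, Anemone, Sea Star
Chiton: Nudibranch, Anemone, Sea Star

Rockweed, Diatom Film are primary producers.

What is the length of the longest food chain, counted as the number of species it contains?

One longest chain: Diatom Film → Chiton → Nudibranch → Gull.
It has 4 species and 3 links.

4 species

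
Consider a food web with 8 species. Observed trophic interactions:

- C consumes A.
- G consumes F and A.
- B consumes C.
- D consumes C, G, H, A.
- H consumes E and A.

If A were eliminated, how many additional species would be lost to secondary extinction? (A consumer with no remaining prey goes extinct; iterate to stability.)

2

Remove A.
Round 1: C (all prey gone) → extinct.
Round 2: B (all prey gone) → extinct.
No further losses. Total secondary extinctions: 2.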